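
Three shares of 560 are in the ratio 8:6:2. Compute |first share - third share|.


Total parts = 8 + 6 + 2 = 16
Value per part = 560 / 16 = 35
Shares: 8*35=280, 6*35=210, 2*35=70
First share = 280, third share = 70
Difference = |280 - 70| = 210

210


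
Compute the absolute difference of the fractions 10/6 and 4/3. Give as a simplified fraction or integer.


Simplify: 10/6 = 5/3 and 4/3 = 4/3
Find common denominator: LCD = 3
Convert: 5/3 and 4/3
Difference = |5 - 4|/3 = 1/3
Simplified = 1/3

1/3


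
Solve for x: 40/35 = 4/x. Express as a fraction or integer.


Setting up: 40/35 = 4/x
Cross multiply: 40 * x = 35 * 4
40x = 140
x = 140/40
x = 7/2

7/2


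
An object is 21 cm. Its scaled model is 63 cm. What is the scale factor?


Original length = 21 cm
Scaled length = 63 cm
Scale factor = 63 / 21
= 3

3


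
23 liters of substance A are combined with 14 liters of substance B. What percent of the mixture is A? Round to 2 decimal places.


Volume of A = 23 L
Volume of B = 14 L
Total volume = 23 + 14 = 37 L
Percentage of A = (23/37) * 100
= 62.16%

62.16


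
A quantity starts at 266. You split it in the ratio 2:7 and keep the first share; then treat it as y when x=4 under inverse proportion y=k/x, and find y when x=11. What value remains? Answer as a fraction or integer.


Start with 266.
Step 1: Split 2:7, first share = 266 * 2/9 = 532/9
Step 2: Inverse prop: k = (532/9)*4; new y = k/11 = 532/9*4/11 = 2128/99
Final result = 2128/99

2128/99


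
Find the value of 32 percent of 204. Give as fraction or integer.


Compute 32% of 204
Convert percentage: 32% = 32/100
Multiply: 204 * 32/100
= 6528/100
= 1632/25

1632/25


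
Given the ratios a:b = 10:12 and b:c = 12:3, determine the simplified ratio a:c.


Given a:b = 10:12 and b:c = 12:3
Make b consistent. Multiply first ratio by 12: a:b = 120:144
Multiply second ratio by 12: b:c = 144:36
Now b = 144 in both, so a:b:c = 120:144:36
Therefore a:c = 120:36
Simplify by GCD: a:c = 10:3

10:3


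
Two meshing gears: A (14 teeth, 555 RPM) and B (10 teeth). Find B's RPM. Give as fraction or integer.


Gear ratio: teeth_A * RPM_A = teeth_B * RPM_B
14 * 555 = 10 * RPM_B
7770 = 10 * RPM_B
RPM_B = 7770 / 10
RPM_B = 777

777


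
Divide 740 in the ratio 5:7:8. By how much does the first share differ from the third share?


Total parts = 5 + 7 + 8 = 20
Value per part = 740 / 20 = 37
Shares: 5*37=185, 7*37=259, 8*37=296
First share = 185, third share = 296
Difference = |185 - 296| = 111

111


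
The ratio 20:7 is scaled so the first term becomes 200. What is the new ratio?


Original ratio: 20:7
First term target: 200
Scale factor = 200 / 20 = 10
Multiply second term: 7 * 10 = 70
Equivalent ratio = 200:70

200:70


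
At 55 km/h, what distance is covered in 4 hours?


Using distance = speed * time
Speed = 55 km/h
Time = 4 hours
Distance = 55 * 4
= 220 km

220


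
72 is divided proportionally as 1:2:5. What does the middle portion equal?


Ratio = 1:2:5
Total parts = 1 + 2 + 5 = 8
Value per part = 72 / 8 = 9
First share = 1 * 9 = 9
Middle share = 2 * 9 = 18
Third share = 5 * 9 = 45

18


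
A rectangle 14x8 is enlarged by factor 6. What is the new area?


Original dimensions: 14 x 8
Enlargement factor = 6
New width = 14 * 6 = 84
New height = 8 * 6 = 48
New area = 84 * 48 = 4032

4032


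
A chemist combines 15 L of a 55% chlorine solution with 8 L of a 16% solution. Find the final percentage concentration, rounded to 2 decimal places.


Solute in mixture 1 = 55% of 15 L = 15*55/100 = 33/4 L
Solute in mixture 2 = 16% of 8 L = 8*16/100 = 32/25 L
Total solute = 33/4 + 32/25 = 953/100 L
Total volume = 15 + 8 = 23 L
Final concentration = 953/100/23 * 100 = 41.43%

41.43


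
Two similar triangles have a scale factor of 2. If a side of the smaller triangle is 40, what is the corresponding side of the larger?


Similar triangles have proportional sides
Scale factor = 2
Smaller side = 40
Corresponding larger side = 40 * 2
= 80

80


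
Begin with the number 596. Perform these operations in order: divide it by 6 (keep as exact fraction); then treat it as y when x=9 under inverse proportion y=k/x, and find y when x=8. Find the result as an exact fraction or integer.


Start with 596.
Step 1: Divide by 6: 596 / 6 = 298/3
Step 2: Inverse prop: k = (298/3)*9; new y = k/8 = 298/3*9/8 = 447/4
Final result = 447/4

447/4


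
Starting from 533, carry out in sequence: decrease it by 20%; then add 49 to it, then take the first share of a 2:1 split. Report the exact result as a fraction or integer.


Start with 533.
Step 1: Decrease by 20%: 533 * 80/100 = 2132/5
Step 2: Add 49: 2132/5+49=2377/5; split 2:1 first = 2377/5*2/3 = 4754/15
Final result = 4754/15

4754/15


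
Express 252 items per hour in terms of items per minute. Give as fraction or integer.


Converting from per hour to per minute
Rate = 252 items per hour
Divide by 60: 252/60
= 21/5 items per minute

21/5


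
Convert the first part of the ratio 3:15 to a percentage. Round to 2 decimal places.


Total parts = 3 + 15 = 18
First part fraction = 3/18
Percentage = (3/18) * 100
= 0.166667 * 100
= 16.67%

16.67


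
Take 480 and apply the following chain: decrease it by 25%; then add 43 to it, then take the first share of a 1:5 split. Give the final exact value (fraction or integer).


Start with 480.
Step 1: Decrease by 25%: 480 * 75/100 = 360
Step 2: Add 43: 360+43=403; split 1:5 first = 403*1/6 = 403/6
Final result = 403/6

403/6


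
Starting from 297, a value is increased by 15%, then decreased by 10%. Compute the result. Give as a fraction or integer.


Start: 297
Step 1: increase by 15% => multiply by 115/100
  297 * 115/100 = 6831/20
Step 2: decrease by 10% => multiply by 90/100
  6831/20 * 90/100 = 61479/200
Final value = 61479/200

61479/200


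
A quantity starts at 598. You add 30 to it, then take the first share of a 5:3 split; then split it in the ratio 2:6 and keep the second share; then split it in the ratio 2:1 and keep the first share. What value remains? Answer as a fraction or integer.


Start with 598.
Step 1: Add 30: 598+30=628; split 5:3 first = 628*5/8 = 785/2
Step 2: Split 2:6, second share = 785/2 * 6/8 = 2355/8
Step 3: Split 2:1, first share = 2355/8 * 2/3 = 785/4
Final result = 785/4

785/4


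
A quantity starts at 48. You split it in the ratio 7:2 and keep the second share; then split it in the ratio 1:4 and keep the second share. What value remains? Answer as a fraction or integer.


Start with 48.
Step 1: Split 7:2, second share = 48 * 2/9 = 32/3
Step 2: Split 1:4, second share = 32/3 * 4/5 = 128/15
Final result = 128/15

128/15


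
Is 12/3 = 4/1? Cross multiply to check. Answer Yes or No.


Cross multiply to check 12/3 = 4/1
Left cross product: 12 * 1 = 12
Right cross product: 3 * 4 = 12
12 = 12
Equal, so proportions match => Yes

Yes


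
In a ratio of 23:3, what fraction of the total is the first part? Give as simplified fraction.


Total parts = 23 + 3 = 26
First part fraction = 23/26
Simplify: 23/26 = 23/26

23/26


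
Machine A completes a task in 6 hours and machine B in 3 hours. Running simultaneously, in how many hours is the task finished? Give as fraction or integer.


Rate of A = 1/6 job per hour
Rate of B = 1/3 job per hour
Combined rate = 1/6 + 1/3
Find common denominator: (3 + 6)/(6*3) = 9/18
Combined rate = 1/2 job per hour
Time together = 1 / (1/2) = 2 hours

2


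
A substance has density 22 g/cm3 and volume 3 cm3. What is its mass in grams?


Using mass = density * volume
Density = 22 g/cm3
Volume = 3 cm3
Mass = 22 * 3
= 66 g

66


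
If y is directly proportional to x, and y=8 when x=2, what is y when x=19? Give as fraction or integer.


Direct proportion: y = kx
Find k: k = 8/2 = 4
Compute y at x=19: y = 4 * 19
y = 76

76


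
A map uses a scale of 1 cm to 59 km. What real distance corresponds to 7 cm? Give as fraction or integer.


Map scale: 1 cm = 59 km
Measured distance on map = 7 cm
Set up proportion: 7 * 59 / 1
= 413 / 1
= 413 km

413


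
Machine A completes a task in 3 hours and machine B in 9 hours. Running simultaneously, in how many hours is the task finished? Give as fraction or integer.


Rate of A = 1/3 job per hour
Rate of B = 1/9 job per hour
Combined rate = 1/3 + 1/9
Find common denominator: (9 + 3)/(3*9) = 12/27
Combined rate = 4/9 job per hour
Time together = 1 / (4/9) = 9/4 hours

9/4


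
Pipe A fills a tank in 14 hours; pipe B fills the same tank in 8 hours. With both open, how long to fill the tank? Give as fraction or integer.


Rate of A = 1/14 job per hour
Rate of B = 1/8 job per hour
Combined rate = 1/14 + 1/8
Find common denominator: (8 + 14)/(14*8) = 22/112
Combined rate = 11/56 job per hour
Time together = 1 / (11/56) = 56/11 hours

56/11


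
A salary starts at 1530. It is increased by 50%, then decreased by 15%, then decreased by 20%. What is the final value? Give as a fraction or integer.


Start: 1530
Step 1: increase by 50% => multiply by 150/100
  1530 * 150/100 = 2295
Step 2: decrease by 15% => multiply by 85/100
  2295 * 85/100 = 7803/4
Step 3: decrease by 20% => multiply by 80/100
  7803/4 * 80/100 = 7803/5
Final value = 7803/5

7803/5


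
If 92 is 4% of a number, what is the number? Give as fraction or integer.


Given: 92 is 4% of the whole
Set up: 92 = 4/100 * whole
whole = 92 * 100 / 4
whole = 9200 / 4
whole = 2300

2300


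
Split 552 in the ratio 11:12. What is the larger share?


Total parts = 11 + 12 = 23
Value per part = 552 / 23 = 24
First share = 11 * 24 = 264
Second share = 12 * 24 = 288
Larger share = 288

288


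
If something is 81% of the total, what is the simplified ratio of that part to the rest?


Part = 81%, Remainder = 19%
Ratio = 81:19
GCD(81, 19) = 1
Simplify: 81:19 = 81:19

81:19


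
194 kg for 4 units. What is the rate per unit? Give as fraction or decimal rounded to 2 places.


Total kg = 194
Number of units = 4
Unit rate = 194 / 4
= 48.50 kg per unit

48.50


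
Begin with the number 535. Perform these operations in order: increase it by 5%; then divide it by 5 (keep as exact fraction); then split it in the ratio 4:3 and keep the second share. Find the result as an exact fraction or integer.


Start with 535.
Step 1: Increase by 5%: 535 * 105/100 = 2247/4
Step 2: Divide by 5: 2247/4 / 5 = 2247/20
Step 3: Split 4:3, second share = 2247/20 * 3/7 = 963/20
Final result = 963/20

963/20


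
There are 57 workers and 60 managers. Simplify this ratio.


Find GCD(57, 60)
GCD = 3
Divide both by 3: 57/3 = 19, 60/3 = 20
Simplified ratio = 19:20

19:20


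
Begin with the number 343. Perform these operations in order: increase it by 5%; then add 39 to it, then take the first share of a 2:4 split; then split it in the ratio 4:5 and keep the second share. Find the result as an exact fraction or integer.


Start with 343.
Step 1: Increase by 5%: 343 * 105/100 = 7203/20
Step 2: Add 39: 7203/20+39=7983/20; split 2:4 first = 7983/20*2/6 = 2661/20
Step 3: Split 4:5, second share = 2661/20 * 5/9 = 887/12
Final result = 887/12

887/12


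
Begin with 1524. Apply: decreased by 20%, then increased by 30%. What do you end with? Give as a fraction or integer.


Start: 1524
Step 1: decrease by 20% => multiply by 80/100
  1524 * 80/100 = 6096/5
Step 2: increase by 30% => multiply by 130/100
  6096/5 * 130/100 = 39624/25
Final value = 39624/25

39624/25


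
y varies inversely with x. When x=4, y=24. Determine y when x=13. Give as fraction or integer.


Inverse proportion: y = k/x
Find k: k = 4 * 24 = 96
Compute y at x=13: y = 96/13
y = 96/13

96/13


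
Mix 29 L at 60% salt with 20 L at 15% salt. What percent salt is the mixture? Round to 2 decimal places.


Solute in mixture 1 = 60% of 29 L = 29*60/100 = 87/5 L
Solute in mixture 2 = 15% of 20 L = 20*15/100 = 3 L
Total solute = 87/5 + 3 = 102/5 L
Total volume = 29 + 20 = 49 L
Final concentration = 102/5/49 * 100 = 41.63%

41.63


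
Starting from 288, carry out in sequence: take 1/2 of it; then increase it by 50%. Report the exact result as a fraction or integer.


Start with 288.
Step 1: Take 1/2: 288 * 1/2 = 144
Step 2: Increase by 50%: 144 * 150/100 = 216
Final result = 216

216


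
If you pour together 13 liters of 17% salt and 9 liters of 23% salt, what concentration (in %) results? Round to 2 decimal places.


Solute in mixture 1 = 17% of 13 L = 13*17/100 = 221/100 L
Solute in mixture 2 = 23% of 9 L = 9*23/100 = 207/100 L
Total solute = 221/100 + 207/100 = 107/25 L
Total volume = 13 + 9 = 22 L
Final concentration = 107/25/22 * 100 = 19.45%

19.45


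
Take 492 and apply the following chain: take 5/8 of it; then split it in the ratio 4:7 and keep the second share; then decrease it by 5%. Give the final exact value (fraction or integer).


Start with 492.
Step 1: Take 5/8: 492 * 5/8 = 615/2
Step 2: Split 4:7, second share = 615/2 * 7/11 = 4305/22
Step 3: Decrease by 5%: 4305/22 * 95/100 = 16359/88
Final result = 16359/88

16359/88


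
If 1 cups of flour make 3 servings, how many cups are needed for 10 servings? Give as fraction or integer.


Original: 1 cups for 3 servings
Target servings = 10
Scaling factor = 10/3
New amount = 1 * 10/3
= 10/3
= 10/3 cups

10/3


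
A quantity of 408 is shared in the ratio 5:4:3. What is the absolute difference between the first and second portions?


Total parts = 5 + 4 + 3 = 12
Value per part = 408 / 12 = 34
Shares: 5*34=170, 4*34=136, 3*34=102
First share = 170, second share = 136
Difference = |170 - 136| = 34

34


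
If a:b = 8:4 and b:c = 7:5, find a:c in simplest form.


Given a:b = 8:4 and b:c = 7:5
Make b consistent. Multiply first ratio by 7: a:b = 56:28
Multiply second ratio by 4: b:c = 28:20
Now b = 28 in both, so a:b:c = 56:28:20
Therefore a:c = 56:20
Simplify by GCD: a:c = 14:5

14:5


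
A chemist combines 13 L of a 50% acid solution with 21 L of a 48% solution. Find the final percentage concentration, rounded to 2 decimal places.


Solute in mixture 1 = 50% of 13 L = 13*50/100 = 13/2 L
Solute in mixture 2 = 48% of 21 L = 21*48/100 = 252/25 L
Total solute = 13/2 + 252/25 = 829/50 L
Total volume = 13 + 21 = 34 L
Final concentration = 829/50/34 * 100 = 48.76%

48.76


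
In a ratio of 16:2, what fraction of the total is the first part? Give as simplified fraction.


Total parts = 16 + 2 = 18
First part fraction = 16/18
Simplify: 16/18 = 8/9

8/9


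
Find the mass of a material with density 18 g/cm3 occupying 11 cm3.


Using mass = density * volume
Density = 18 g/cm3
Volume = 11 cm3
Mass = 18 * 11
= 198 g

198


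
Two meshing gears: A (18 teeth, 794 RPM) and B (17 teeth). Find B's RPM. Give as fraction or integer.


Gear ratio: teeth_A * RPM_A = teeth_B * RPM_B
18 * 794 = 17 * RPM_B
14292 = 17 * RPM_B
RPM_B = 14292 / 17
RPM_B = 14292/17

14292/17


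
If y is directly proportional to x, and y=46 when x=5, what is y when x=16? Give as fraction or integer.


Direct proportion: y = kx
Find k: k = 46/5 = 46/5
Compute y at x=16: y = 46/5 * 16
y = 736/5

736/5


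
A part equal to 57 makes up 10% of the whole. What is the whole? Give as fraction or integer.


Given: 57 is 10% of the whole
Set up: 57 = 10/100 * whole
whole = 57 * 100 / 10
whole = 5700 / 10
whole = 570

570


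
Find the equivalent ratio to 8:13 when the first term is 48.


Original ratio: 8:13
First term target: 48
Scale factor = 48 / 8 = 6
Multiply second term: 13 * 6 = 78
Equivalent ratio = 48:78

48:78


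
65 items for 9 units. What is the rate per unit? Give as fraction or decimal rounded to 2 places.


Total items = 65
Number of units = 9
Unit rate = 65 / 9
= 7.22 items per unit

7.22


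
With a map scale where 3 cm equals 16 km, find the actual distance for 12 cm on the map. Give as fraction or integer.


Map scale: 3 cm = 16 km
Measured distance on map = 12 cm
Set up proportion: 12 * 16 / 3
= 192 / 3
= 64 km

64


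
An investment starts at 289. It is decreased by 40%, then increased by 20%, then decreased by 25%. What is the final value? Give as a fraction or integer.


Start: 289
Step 1: decrease by 40% => multiply by 60/100
  289 * 60/100 = 867/5
Step 2: increase by 20% => multiply by 120/100
  867/5 * 120/100 = 5202/25
Step 3: decrease by 25% => multiply by 75/100
  5202/25 * 75/100 = 7803/50
Final value = 7803/50

7803/50


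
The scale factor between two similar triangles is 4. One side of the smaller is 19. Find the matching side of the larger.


Similar triangles have proportional sides
Scale factor = 4
Smaller side = 19
Corresponding larger side = 19 * 4
= 76

76


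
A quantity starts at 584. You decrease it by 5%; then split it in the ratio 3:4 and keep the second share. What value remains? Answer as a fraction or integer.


Start with 584.
Step 1: Decrease by 5%: 584 * 95/100 = 2774/5
Step 2: Split 3:4, second share = 2774/5 * 4/7 = 11096/35
Final result = 11096/35

11096/35


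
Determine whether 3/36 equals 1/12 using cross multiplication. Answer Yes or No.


Cross multiply to check 3/36 = 1/12
Left cross product: 3 * 12 = 36
Right cross product: 36 * 1 = 36
36 = 36
Equal, so proportions match => Yes

Yes


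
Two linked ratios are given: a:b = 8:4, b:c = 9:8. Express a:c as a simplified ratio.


Given a:b = 8:4 and b:c = 9:8
Make b consistent. Multiply first ratio by 9: a:b = 72:36
Multiply second ratio by 4: b:c = 36:32
Now b = 36 in both, so a:b:c = 72:36:32
Therefore a:c = 72:32
Simplify by GCD: a:c = 9:4

9:4


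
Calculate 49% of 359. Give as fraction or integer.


Compute 49% of 359
Convert percentage: 49% = 49/100
Multiply: 359 * 49/100
= 17591/100
= 17591/100

17591/100


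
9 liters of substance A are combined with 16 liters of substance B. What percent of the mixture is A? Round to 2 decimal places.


Volume of A = 9 L
Volume of B = 16 L
Total volume = 9 + 16 = 25 L
Percentage of A = (9/25) * 100
= 36.00%

36.00


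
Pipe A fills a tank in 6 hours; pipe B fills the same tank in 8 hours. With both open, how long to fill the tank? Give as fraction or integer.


Rate of A = 1/6 job per hour
Rate of B = 1/8 job per hour
Combined rate = 1/6 + 1/8
Find common denominator: (8 + 6)/(6*8) = 14/48
Combined rate = 7/24 job per hour
Time together = 1 / (7/24) = 24/7 hours

24/7


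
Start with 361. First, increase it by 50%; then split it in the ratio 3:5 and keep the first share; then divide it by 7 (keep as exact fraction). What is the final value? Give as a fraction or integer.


Start with 361.
Step 1: Increase by 50%: 361 * 150/100 = 1083/2
Step 2: Split 3:5, first share = 1083/2 * 3/8 = 3249/16
Step 3: Divide by 7: 3249/16 / 7 = 3249/112
Final result = 3249/112

3249/112


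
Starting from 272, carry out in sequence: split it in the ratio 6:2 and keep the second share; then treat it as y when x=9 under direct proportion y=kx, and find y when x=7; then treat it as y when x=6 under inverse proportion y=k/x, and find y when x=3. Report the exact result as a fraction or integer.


Start with 272.
Step 1: Split 6:2, second share = 272 * 2/8 = 68
Step 2: Direct prop: k = (68)/9; new y = k*7 = 68*7/9 = 476/9
Step 3: Inverse prop: k = (476/9)*6; new y = k/3 = 476/9*6/3 = 952/9
Final result = 952/9

952/9


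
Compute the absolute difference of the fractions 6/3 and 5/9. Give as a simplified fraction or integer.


Simplify: 6/3 = 2 and 5/9 = 5/9
Find common denominator: LCD = 9
Convert: 18/9 and 5/9
Difference = |18 - 5|/9 = 13/9
Simplified = 13/9

13/9


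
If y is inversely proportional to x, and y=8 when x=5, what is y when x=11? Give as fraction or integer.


Inverse proportion: y = k/x
Find k: k = 5 * 8 = 40
Compute y at x=11: y = 40/11
y = 40/11

40/11


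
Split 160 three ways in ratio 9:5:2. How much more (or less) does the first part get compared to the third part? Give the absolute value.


Total parts = 9 + 5 + 2 = 16
Value per part = 160 / 16 = 10
Shares: 9*10=90, 5*10=50, 2*10=20
First share = 90, third share = 20
Difference = |90 - 20| = 70

70


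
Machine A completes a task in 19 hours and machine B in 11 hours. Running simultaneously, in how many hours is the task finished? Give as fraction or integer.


Rate of A = 1/19 job per hour
Rate of B = 1/11 job per hour
Combined rate = 1/19 + 1/11
Find common denominator: (11 + 19)/(19*11) = 30/209
Combined rate = 30/209 job per hour
Time together = 1 / (30/209) = 209/30 hours

209/30


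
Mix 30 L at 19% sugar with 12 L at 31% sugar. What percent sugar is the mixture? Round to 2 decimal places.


Solute in mixture 1 = 19% of 30 L = 30*19/100 = 57/10 L
Solute in mixture 2 = 31% of 12 L = 12*31/100 = 93/25 L
Total solute = 57/10 + 93/25 = 471/50 L
Total volume = 30 + 12 = 42 L
Final concentration = 471/50/42 * 100 = 22.43%

22.43


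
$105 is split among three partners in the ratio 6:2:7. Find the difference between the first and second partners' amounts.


Total parts = 6 + 2 + 7 = 15
Value per part = 105 / 15 = 7
Shares: 6*7=42, 2*7=14, 7*7=49
First share = 42, second share = 14
Difference = |42 - 14| = 28

28


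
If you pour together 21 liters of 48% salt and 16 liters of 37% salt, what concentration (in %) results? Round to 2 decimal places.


Solute in mixture 1 = 48% of 21 L = 21*48/100 = 252/25 L
Solute in mixture 2 = 37% of 16 L = 16*37/100 = 148/25 L
Total solute = 252/25 + 148/25 = 16 L
Total volume = 21 + 16 = 37 L
Final concentration = 16/37 * 100 = 43.24%

43.24


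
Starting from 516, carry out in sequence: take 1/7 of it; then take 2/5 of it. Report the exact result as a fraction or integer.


Start with 516.
Step 1: Take 1/7: 516 * 1/7 = 516/7
Step 2: Take 2/5: 516/7 * 2/5 = 1032/35
Final result = 1032/35

1032/35


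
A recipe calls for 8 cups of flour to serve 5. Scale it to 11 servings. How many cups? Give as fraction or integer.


Original: 8 cups for 5 servings
Target servings = 11
Scaling factor = 11/5
New amount = 8 * 11/5
= 88/5
= 88/5 cups

88/5


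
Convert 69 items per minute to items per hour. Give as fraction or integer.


Converting from per minute to per hour
Rate = 69 items per minute
Multiply by 60: 69 * 60
= 4140 items per hour

4140


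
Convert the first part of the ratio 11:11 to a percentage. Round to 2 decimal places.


Total parts = 11 + 11 = 22
First part fraction = 11/22
Percentage = (11/22) * 100
= 0.5 * 100
= 50.00%

50.00


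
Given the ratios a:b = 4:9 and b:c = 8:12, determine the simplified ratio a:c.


Given a:b = 4:9 and b:c = 8:12
Make b consistent. Multiply first ratio by 8: a:b = 32:72
Multiply second ratio by 9: b:c = 72:108
Now b = 72 in both, so a:b:c = 32:72:108
Therefore a:c = 32:108
Simplify by GCD: a:c = 8:27

8:27


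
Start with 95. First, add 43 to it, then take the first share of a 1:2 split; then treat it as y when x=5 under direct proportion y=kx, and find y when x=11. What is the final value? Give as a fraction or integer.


Start with 95.
Step 1: Add 43: 95+43=138; split 1:2 first = 138*1/3 = 46
Step 2: Direct prop: k = (46)/5; new y = k*11 = 46*11/5 = 506/5
Final result = 506/5

506/5


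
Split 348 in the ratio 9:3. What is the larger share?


Total parts = 9 + 3 = 12
Value per part = 348 / 12 = 29
First share = 9 * 29 = 261
Second share = 3 * 29 = 87
Larger share = 261

261


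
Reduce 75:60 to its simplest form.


Find GCD(75, 60)
GCD = 15
Divide both by 15: 75/15 = 5, 60/15 = 4
Simplified ratio = 5:4

5:4


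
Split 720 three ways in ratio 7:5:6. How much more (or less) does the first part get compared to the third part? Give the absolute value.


Total parts = 7 + 5 + 6 = 18
Value per part = 720 / 18 = 40
Shares: 7*40=280, 5*40=200, 6*40=240
First share = 280, third share = 240
Difference = |280 - 240| = 40

40


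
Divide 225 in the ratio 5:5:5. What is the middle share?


Ratio = 5:5:5
Total parts = 5 + 5 + 5 = 15
Value per part = 225 / 15 = 15
First share = 5 * 15 = 75
Middle share = 5 * 15 = 75
Third share = 5 * 15 = 75

75


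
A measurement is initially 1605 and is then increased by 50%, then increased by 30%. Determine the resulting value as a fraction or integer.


Start: 1605
Step 1: increase by 50% => multiply by 150/100
  1605 * 150/100 = 4815/2
Step 2: increase by 30% => multiply by 130/100
  4815/2 * 130/100 = 12519/4
Final value = 12519/4

12519/4


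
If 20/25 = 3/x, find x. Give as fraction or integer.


Setting up: 20/25 = 3/x
Cross multiply: 20 * x = 25 * 3
20x = 75
x = 75/20
x = 15/4

15/4


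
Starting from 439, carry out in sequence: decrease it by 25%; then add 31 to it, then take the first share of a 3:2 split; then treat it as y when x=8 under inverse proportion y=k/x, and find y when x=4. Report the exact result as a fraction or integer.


Start with 439.
Step 1: Decrease by 25%: 439 * 75/100 = 1317/4
Step 2: Add 31: 1317/4+31=1441/4; split 3:2 first = 1441/4*3/5 = 4323/20
Step 3: Inverse prop: k = (4323/20)*8; new y = k/4 = 4323/20*8/4 = 4323/10
Final result = 4323/10

4323/10


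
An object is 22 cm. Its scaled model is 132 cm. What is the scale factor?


Original length = 22 cm
Scaled length = 132 cm
Scale factor = 132 / 22
= 6

6


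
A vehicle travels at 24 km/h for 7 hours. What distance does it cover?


Using distance = speed * time
Speed = 24 km/h
Time = 7 hours
Distance = 24 * 7
= 168 km

168


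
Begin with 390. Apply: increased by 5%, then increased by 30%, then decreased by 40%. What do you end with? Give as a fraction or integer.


Start: 390
Step 1: increase by 5% => multiply by 105/100
  390 * 105/100 = 819/2
Step 2: increase by 30% => multiply by 130/100
  819/2 * 130/100 = 10647/20
Step 3: decrease by 40% => multiply by 60/100
  10647/20 * 60/100 = 31941/100
Final value = 31941/100

31941/100


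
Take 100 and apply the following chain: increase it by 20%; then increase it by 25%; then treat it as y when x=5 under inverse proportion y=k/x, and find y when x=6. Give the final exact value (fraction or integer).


Start with 100.
Step 1: Increase by 20%: 100 * 120/100 = 120
Step 2: Increase by 25%: 120 * 125/100 = 150
Step 3: Inverse prop: k = (150)*5; new y = k/6 = 150*5/6 = 125
Final result = 125

125


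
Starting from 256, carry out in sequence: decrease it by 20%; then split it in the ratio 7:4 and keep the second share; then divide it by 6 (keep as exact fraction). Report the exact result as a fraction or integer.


Start with 256.
Step 1: Decrease by 20%: 256 * 80/100 = 1024/5
Step 2: Split 7:4, second share = 1024/5 * 4/11 = 4096/55
Step 3: Divide by 6: 4096/55 / 6 = 2048/165
Final result = 2048/165

2048/165


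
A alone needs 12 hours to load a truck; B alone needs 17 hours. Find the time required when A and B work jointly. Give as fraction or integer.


Rate of A = 1/12 job per hour
Rate of B = 1/17 job per hour
Combined rate = 1/12 + 1/17
Find common denominator: (17 + 12)/(12*17) = 29/204
Combined rate = 29/204 job per hour
Time together = 1 / (29/204) = 204/29 hours

204/29


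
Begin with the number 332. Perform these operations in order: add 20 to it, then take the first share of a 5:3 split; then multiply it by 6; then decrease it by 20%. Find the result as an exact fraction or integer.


Start with 332.
Step 1: Add 20: 332+20=352; split 5:3 first = 352*5/8 = 220
Step 2: Multiply by 6: 220 * 6 = 1320
Step 3: Decrease by 20%: 1320 * 80/100 = 1056
Final result = 1056

1056


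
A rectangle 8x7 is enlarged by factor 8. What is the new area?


Original dimensions: 8 x 7
Enlargement factor = 8
New width = 8 * 8 = 64
New height = 7 * 8 = 56
New area = 64 * 56 = 3584

3584


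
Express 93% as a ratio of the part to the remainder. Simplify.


Part = 93%, Remainder = 7%
Ratio = 93:7
GCD(93, 7) = 1
Simplify: 93:7 = 93:7

93:7


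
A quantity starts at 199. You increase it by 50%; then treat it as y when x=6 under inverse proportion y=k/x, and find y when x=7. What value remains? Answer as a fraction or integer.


Start with 199.
Step 1: Increase by 50%: 199 * 150/100 = 597/2
Step 2: Inverse prop: k = (597/2)*6; new y = k/7 = 597/2*6/7 = 1791/7
Final result = 1791/7

1791/7


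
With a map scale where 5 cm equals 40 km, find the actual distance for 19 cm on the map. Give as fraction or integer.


Map scale: 5 cm = 40 km
Measured distance on map = 19 cm
Set up proportion: 19 * 40 / 5
= 760 / 5
= 152 km

152


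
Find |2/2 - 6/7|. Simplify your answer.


Simplify: 2/2 = 1 and 6/7 = 6/7
Find common denominator: LCD = 7
Convert: 7/7 and 6/7
Difference = |7 - 6|/7 = 1/7
Simplified = 1/7

1/7


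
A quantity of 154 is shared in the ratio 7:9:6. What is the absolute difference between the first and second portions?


Total parts = 7 + 9 + 6 = 22
Value per part = 154 / 22 = 7
Shares: 7*7=49, 9*7=63, 6*7=42
First share = 49, second share = 63
Difference = |49 - 63| = 14

14


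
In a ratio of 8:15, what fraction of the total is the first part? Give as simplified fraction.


Total parts = 8 + 15 = 23
First part fraction = 8/23
Simplify: 8/23 = 8/23

8/23


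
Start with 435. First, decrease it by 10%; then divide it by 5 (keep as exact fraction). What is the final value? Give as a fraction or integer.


Start with 435.
Step 1: Decrease by 10%: 435 * 90/100 = 783/2
Step 2: Divide by 5: 783/2 / 5 = 783/10
Final result = 783/10

783/10


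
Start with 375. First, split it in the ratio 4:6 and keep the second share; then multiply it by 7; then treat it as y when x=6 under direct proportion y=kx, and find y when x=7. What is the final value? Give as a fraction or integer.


Start with 375.
Step 1: Split 4:6, second share = 375 * 6/10 = 225
Step 2: Multiply by 7: 225 * 7 = 1575
Step 3: Direct prop: k = (1575)/6; new y = k*7 = 1575*7/6 = 3675/2
Final result = 3675/2

3675/2


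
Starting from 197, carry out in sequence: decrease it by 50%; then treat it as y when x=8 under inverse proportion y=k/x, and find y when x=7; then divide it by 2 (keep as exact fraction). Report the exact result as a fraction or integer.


Start with 197.
Step 1: Decrease by 50%: 197 * 50/100 = 197/2
Step 2: Inverse prop: k = (197/2)*8; new y = k/7 = 197/2*8/7 = 788/7
Step 3: Divide by 2: 788/7 / 2 = 394/7
Final result = 394/7

394/7


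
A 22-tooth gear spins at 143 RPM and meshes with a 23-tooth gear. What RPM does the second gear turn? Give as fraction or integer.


Gear ratio: teeth_A * RPM_A = teeth_B * RPM_B
22 * 143 = 23 * RPM_B
3146 = 23 * RPM_B
RPM_B = 3146 / 23
RPM_B = 3146/23

3146/23


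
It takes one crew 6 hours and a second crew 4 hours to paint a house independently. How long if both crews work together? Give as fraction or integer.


Rate of A = 1/6 job per hour
Rate of B = 1/4 job per hour
Combined rate = 1/6 + 1/4
Find common denominator: (4 + 6)/(6*4) = 10/24
Combined rate = 5/12 job per hour
Time together = 1 / (5/12) = 12/5 hours

12/5


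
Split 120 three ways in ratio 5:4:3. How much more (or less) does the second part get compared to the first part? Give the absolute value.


Total parts = 5 + 4 + 3 = 12
Value per part = 120 / 12 = 10
Shares: 5*10=50, 4*10=40, 3*10=30
Second share = 40, first share = 50
Difference = |40 - 50| = 10

10


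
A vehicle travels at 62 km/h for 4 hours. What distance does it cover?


Using distance = speed * time
Speed = 62 km/h
Time = 4 hours
Distance = 62 * 4
= 248 km

248


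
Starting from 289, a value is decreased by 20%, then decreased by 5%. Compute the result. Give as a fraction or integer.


Start: 289
Step 1: decrease by 20% => multiply by 80/100
  289 * 80/100 = 1156/5
Step 2: decrease by 5% => multiply by 95/100
  1156/5 * 95/100 = 5491/25
Final value = 5491/25

5491/25


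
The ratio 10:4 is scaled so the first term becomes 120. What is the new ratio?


Original ratio: 10:4
First term target: 120
Scale factor = 120 / 10 = 12
Multiply second term: 4 * 12 = 48
Equivalent ratio = 120:48

120:48


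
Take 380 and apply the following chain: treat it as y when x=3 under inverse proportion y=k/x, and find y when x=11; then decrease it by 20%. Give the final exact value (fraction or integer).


Start with 380.
Step 1: Inverse prop: k = (380)*3; new y = k/11 = 380*3/11 = 1140/11
Step 2: Decrease by 20%: 1140/11 * 80/100 = 912/11
Final result = 912/11

912/11


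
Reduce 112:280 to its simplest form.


Find GCD(112, 280)
GCD = 56
Divide both by 56: 112/56 = 2, 280/56 = 5
Simplified ratio = 2:5

2:5


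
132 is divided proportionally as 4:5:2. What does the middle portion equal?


Ratio = 4:5:2
Total parts = 4 + 5 + 2 = 11
Value per part = 132 / 11 = 12
First share = 4 * 12 = 48
Middle share = 5 * 12 = 60
Third share = 2 * 12 = 24

60


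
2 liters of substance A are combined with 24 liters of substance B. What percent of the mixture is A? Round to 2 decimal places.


Volume of A = 2 L
Volume of B = 24 L
Total volume = 2 + 24 = 26 L
Percentage of A = (2/26) * 100
= 7.69%

7.69


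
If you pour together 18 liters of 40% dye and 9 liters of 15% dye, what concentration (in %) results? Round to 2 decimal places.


Solute in mixture 1 = 40% of 18 L = 18*40/100 = 36/5 L
Solute in mixture 2 = 15% of 9 L = 9*15/100 = 27/20 L
Total solute = 36/5 + 27/20 = 171/20 L
Total volume = 18 + 9 = 27 L
Final concentration = 171/20/27 * 100 = 31.67%

31.67


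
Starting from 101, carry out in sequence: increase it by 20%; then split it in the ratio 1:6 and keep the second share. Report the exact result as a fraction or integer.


Start with 101.
Step 1: Increase by 20%: 101 * 120/100 = 606/5
Step 2: Split 1:6, second share = 606/5 * 6/7 = 3636/35
Final result = 3636/35

3636/35


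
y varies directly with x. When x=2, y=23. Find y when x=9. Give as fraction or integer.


Direct proportion: y = kx
Find k: k = 23/2 = 23/2
Compute y at x=9: y = 23/2 * 9
y = 207/2

207/2


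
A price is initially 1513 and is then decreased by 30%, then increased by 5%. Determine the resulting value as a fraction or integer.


Start: 1513
Step 1: decrease by 30% => multiply by 70/100
  1513 * 70/100 = 10591/10
Step 2: increase by 5% => multiply by 105/100
  10591/10 * 105/100 = 222411/200
Final value = 222411/200

222411/200


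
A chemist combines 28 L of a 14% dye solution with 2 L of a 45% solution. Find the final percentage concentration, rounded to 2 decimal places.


Solute in mixture 1 = 14% of 28 L = 28*14/100 = 98/25 L
Solute in mixture 2 = 45% of 2 L = 2*45/100 = 9/10 L
Total solute = 98/25 + 9/10 = 241/50 L
Total volume = 28 + 2 = 30 L
Final concentration = 241/50/30 * 100 = 16.07%

16.07


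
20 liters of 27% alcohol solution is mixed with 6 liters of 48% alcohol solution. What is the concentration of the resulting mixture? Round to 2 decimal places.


Solute in mixture 1 = 27% of 20 L = 20*27/100 = 27/5 L
Solute in mixture 2 = 48% of 6 L = 6*48/100 = 72/25 L
Total solute = 27/5 + 72/25 = 207/25 L
Total volume = 20 + 6 = 26 L
Final concentration = 207/25/26 * 100 = 31.85%

31.85


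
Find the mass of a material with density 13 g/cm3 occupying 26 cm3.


Using mass = density * volume
Density = 13 g/cm3
Volume = 26 cm3
Mass = 13 * 26
= 338 g

338


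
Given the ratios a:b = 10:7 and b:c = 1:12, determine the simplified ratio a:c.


Given a:b = 10:7 and b:c = 1:12
Make b consistent. Multiply first ratio by 1: a:b = 10:7
Multiply second ratio by 7: b:c = 7:84
Now b = 7 in both, so a:b:c = 10:7:84
Therefore a:c = 10:84
Simplify by GCD: a:c = 5:42

5:42


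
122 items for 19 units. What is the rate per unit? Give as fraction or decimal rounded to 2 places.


Total items = 122
Number of units = 19
Unit rate = 122 / 19
= 6.42 items per unit

6.42


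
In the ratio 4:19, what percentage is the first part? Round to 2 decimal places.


Total parts = 4 + 19 = 23
First part fraction = 4/23
Percentage = (4/23) * 100
= 0.173913 * 100
= 17.39%

17.39


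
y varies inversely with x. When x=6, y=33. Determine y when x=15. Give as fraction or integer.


Inverse proportion: y = k/x
Find k: k = 6 * 33 = 198
Compute y at x=15: y = 198/15
y = 66/5

66/5


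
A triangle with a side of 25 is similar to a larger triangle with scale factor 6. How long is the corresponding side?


Similar triangles have proportional sides
Scale factor = 6
Smaller side = 25
Corresponding larger side = 25 * 6
= 150

150


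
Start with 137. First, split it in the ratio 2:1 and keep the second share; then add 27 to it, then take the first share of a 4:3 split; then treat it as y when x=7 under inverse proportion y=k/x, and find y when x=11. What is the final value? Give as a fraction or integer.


Start with 137.
Step 1: Split 2:1, second share = 137 * 1/3 = 137/3
Step 2: Add 27: 137/3+27=218/3; split 4:3 first = 218/3*4/7 = 872/21
Step 3: Inverse prop: k = (872/21)*7; new y = k/11 = 872/21*7/11 = 872/33
Final result = 872/33

872/33


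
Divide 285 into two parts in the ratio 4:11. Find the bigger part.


Total parts = 4 + 11 = 15
Value per part = 285 / 15 = 19
First share = 4 * 19 = 76
Second share = 11 * 19 = 209
Larger share = 209

209


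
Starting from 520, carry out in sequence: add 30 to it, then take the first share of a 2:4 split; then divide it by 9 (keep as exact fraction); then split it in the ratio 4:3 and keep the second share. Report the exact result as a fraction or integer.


Start with 520.
Step 1: Add 30: 520+30=550; split 2:4 first = 550*2/6 = 550/3
Step 2: Divide by 9: 550/3 / 9 = 550/27
Step 3: Split 4:3, second share = 550/27 * 3/7 = 550/63
Final result = 550/63

550/63


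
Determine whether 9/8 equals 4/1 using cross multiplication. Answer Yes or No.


Cross multiply to check 9/8 = 4/1
Left cross product: 9 * 1 = 9
Right cross product: 8 * 4 = 32
9 != 32
Not equal, so proportions differ => No

No


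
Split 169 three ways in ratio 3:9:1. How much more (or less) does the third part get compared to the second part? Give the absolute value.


Total parts = 3 + 9 + 1 = 13
Value per part = 169 / 13 = 13
Shares: 3*13=39, 9*13=117, 1*13=13
Third share = 13, second share = 117
Difference = |13 - 117| = 104

104


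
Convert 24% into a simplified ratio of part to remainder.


Part = 24%, Remainder = 76%
Ratio = 24:76
GCD(24, 76) = 4
Simplify: 6:19 = 6:19

6:19


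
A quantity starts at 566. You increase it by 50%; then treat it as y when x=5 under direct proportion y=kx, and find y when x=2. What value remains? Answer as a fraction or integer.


Start with 566.
Step 1: Increase by 50%: 566 * 150/100 = 849
Step 2: Direct prop: k = (849)/5; new y = k*2 = 849*2/5 = 1698/5
Final result = 1698/5

1698/5


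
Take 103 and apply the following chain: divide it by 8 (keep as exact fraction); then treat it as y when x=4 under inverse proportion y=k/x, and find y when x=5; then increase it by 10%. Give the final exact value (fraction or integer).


Start with 103.
Step 1: Divide by 8: 103 / 8 = 103/8
Step 2: Inverse prop: k = (103/8)*4; new y = k/5 = 103/8*4/5 = 103/10
Step 3: Increase by 10%: 103/10 * 110/100 = 1133/100
Final result = 1133/100

1133/100


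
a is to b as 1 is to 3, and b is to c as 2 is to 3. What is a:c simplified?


Given a:b = 1:3 and b:c = 2:3
Make b consistent. Multiply first ratio by 2: a:b = 2:6
Multiply second ratio by 3: b:c = 6:9
Now b = 6 in both, so a:b:c = 2:6:9
Therefore a:c = 2:9
Simplify by GCD: a:c = 2:9

2:9


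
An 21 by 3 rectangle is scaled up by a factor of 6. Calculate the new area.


Original dimensions: 21 x 3
Enlargement factor = 6
New width = 21 * 6 = 126
New height = 3 * 6 = 18
New area = 126 * 18 = 2268

2268


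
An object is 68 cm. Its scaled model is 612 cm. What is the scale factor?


Original length = 68 cm
Scaled length = 612 cm
Scale factor = 612 / 68
= 9

9


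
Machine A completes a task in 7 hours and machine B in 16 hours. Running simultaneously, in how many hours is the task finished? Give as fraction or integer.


Rate of A = 1/7 job per hour
Rate of B = 1/16 job per hour
Combined rate = 1/7 + 1/16
Find common denominator: (16 + 7)/(7*16) = 23/112
Combined rate = 23/112 job per hour
Time together = 1 / (23/112) = 112/23 hours

112/23
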